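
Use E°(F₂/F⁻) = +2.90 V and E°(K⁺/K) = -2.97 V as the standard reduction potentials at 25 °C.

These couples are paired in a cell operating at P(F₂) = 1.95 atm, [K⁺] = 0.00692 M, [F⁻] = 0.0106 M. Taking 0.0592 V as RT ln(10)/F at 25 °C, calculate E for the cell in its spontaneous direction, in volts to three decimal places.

+6.123 V

F₂/F⁻ is the cathode (higher E°), K⁺/K the anode: E°cell = +2.90 − (-2.97) = +5.87 V, n = 2.
Overall: F₂(g) + 2 K(s) → 2 F⁻(aq) + 2 K⁺(aq)
Q = [F⁻]^2·[K⁺]^2 / (P(F₂)); log Q = -8.559.
E = E° − (0.0592/n) log Q = +5.87 − (0.0592/2)(-8.559) = +6.123 V.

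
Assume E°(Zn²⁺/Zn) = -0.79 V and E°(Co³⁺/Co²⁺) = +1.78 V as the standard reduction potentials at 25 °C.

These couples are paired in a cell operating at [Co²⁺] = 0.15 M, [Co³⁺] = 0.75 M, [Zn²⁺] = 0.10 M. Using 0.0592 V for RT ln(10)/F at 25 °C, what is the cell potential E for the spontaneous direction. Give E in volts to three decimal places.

+2.641 V

Co³⁺/Co²⁺ is the cathode (higher E°), Zn²⁺/Zn the anode: E°cell = +1.78 − (-0.79) = +2.57 V, n = 2.
Overall: 2 Co³⁺(aq) + Zn(s) → 2 Co²⁺(aq) + Zn²⁺(aq)
Q = [Co²⁺]^2·[Zn²⁺] / ([Co³⁺]^2); log Q = -2.398.
E = E° − (0.0592/n) log Q = +2.57 − (0.0592/2)(-2.398) = +2.641 V.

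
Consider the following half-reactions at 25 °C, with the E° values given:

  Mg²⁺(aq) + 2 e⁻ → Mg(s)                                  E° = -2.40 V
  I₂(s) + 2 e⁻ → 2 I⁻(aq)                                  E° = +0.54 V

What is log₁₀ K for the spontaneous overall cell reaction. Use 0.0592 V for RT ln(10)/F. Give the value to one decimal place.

Cathode: I₂/I⁻; anode: Mg²⁺/Mg. E°cell = +2.94 V, n = 2.
log K = nE°cell / 0.0592 = (2)(+2.94) / 0.0592 = 99.3.

99.3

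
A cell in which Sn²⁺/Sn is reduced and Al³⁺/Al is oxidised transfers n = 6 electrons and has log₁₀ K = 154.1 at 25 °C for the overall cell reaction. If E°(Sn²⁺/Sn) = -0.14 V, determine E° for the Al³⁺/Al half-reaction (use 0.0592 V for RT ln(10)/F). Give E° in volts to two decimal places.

E°cell = (0.0592/n)·log K = (0.0592/6)(154.1) = +1.520 V.
Since Sn²⁺/Sn is the cathode and Al³⁺/Al the anode, E°cell = E°(Sn²⁺/Sn) − E°(Al³⁺/Al).
So E°(Al³⁺/Al) = E°(Sn²⁺/Sn) − E°cell = (-0.14) − (+1.520) = -1.66 V.

-1.66 V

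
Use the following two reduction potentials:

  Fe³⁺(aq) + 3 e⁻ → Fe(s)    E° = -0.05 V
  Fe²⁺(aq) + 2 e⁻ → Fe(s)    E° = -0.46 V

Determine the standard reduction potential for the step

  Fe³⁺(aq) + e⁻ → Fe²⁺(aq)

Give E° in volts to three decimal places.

+0.770 V

Sequential free energies add, so n₃E°₃ = n₁E°₁ + n₂E°₂.
With n₃ = 3, and the known step contributing 2×(-0.46) V, the unknown satisfies 1·E° = 3×(-0.05) − 2×(-0.46) = +0.770.
E° = +0.770 / 1 = +0.770 V.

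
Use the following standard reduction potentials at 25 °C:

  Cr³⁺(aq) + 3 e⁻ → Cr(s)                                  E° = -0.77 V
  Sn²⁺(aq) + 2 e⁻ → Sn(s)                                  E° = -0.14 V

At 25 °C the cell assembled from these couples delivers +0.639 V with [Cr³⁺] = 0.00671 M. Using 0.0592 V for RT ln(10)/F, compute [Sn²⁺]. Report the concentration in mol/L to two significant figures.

Sn²⁺/Sn is the cathode, Cr³⁺/Cr the anode: E°cell = +0.63 V, n = 6.
Overall reaction: 3 Sn²⁺(aq) + 2 Cr(s) → 3 Sn(s) + 2 Cr³⁺(aq); Q = [Cr³⁺]^2/[Sn²⁺]^3.
From E = E° − (0.0592/n) log Q: log Q = (E° − E)·n/0.0592 = (+0.63 − (+0.639))·6/0.0592 = -0.9122.
So 3·log[Sn²⁺] = 2·log(0.00671) − log Q = -4.3466 − (-0.9122) = -3.4344; log[Sn²⁺] = -3.4344 / 3 = -1.1448; [Sn²⁺] = 10^(-1.1448) ≈ 0.072 M.

0.072 M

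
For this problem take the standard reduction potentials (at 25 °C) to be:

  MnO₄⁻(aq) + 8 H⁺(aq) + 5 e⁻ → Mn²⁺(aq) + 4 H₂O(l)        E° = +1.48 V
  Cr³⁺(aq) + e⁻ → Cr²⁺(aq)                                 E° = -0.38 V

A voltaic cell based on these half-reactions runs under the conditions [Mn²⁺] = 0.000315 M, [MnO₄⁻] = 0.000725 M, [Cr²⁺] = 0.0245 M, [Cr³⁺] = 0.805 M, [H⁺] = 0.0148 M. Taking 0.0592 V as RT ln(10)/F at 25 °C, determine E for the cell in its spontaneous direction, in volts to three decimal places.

+1.601 V

MnO₄⁻/Mn²⁺ is the cathode (higher E°), Cr³⁺/Cr²⁺ the anode: E°cell = +1.48 − (-0.38) = +1.86 V, n = 5.
Overall: MnO₄⁻(aq) + 8 H⁺(aq) + 5 Cr²⁺(aq) → Mn²⁺(aq) + 4 H₂O(l) + 5 Cr³⁺(aq)
Q = [Mn²⁺]·[Cr³⁺]^5 / ([MnO₄⁻]·[H⁺]^8·[Cr²⁺]^5); log Q = 21.859.
E = E° − (0.0592/n) log Q = +1.86 − (0.0592/5)(21.859) = +1.601 V.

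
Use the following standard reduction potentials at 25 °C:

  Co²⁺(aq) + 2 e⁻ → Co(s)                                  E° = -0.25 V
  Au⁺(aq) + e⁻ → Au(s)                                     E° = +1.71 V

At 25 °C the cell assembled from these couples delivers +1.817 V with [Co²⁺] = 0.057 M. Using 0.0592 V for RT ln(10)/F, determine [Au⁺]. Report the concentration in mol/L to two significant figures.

Au⁺/Au is the cathode, Co²⁺/Co the anode: E°cell = +1.96 V, n = 2.
Overall reaction: 2 Au⁺(aq) + Co(s) → 2 Au(s) + Co²⁺(aq); Q = [Co²⁺]^1/[Au⁺]^2.
From E = E° − (0.0592/n) log Q: log Q = (E° − E)·n/0.0592 = (+1.96 − (+1.817))·2/0.0592 = 4.8311.
So 2·log[Au⁺] = 1·log(0.057) − log Q = -1.2441 − (4.8311) = -6.0752; log[Au⁺] = -6.0752 / 2 = -3.0376; [Au⁺] = 10^(-3.0376) ≈ 0.00092 M.

0.00092 M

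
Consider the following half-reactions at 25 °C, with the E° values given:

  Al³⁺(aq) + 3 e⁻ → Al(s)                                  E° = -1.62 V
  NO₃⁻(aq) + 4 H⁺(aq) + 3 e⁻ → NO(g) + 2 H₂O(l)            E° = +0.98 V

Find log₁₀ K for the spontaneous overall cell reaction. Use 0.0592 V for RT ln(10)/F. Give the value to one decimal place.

131.8

Cathode: NO₃⁻/NO; anode: Al³⁺/Al. E°cell = +2.60 V, n = 3.
log K = nE°cell / 0.0592 = (3)(+2.60) / 0.0592 = 131.8.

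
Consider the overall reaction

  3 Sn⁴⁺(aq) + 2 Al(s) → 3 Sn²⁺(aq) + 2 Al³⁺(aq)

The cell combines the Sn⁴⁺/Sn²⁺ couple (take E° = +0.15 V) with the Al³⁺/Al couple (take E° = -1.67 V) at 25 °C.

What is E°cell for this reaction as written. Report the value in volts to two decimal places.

+1.82 V

The Sn⁴⁺/Sn²⁺ couple has the higher reduction potential, so it is the cathode; Al³⁺/Al is oxidised at the anode.
E°cell = E°(cathode) − E°(anode) = (+0.15) − (-1.67) = +1.82 V.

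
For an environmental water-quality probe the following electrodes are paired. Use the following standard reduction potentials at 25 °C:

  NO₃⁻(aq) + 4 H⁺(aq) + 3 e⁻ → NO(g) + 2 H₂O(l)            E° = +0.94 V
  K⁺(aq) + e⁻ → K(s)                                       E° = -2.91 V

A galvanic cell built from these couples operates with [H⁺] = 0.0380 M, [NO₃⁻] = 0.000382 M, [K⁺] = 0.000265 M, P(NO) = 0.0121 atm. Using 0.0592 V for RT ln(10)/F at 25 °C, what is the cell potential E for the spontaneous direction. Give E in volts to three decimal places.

NO₃⁻/NO is the cathode (higher E°), K⁺/K the anode: E°cell = +0.94 − (-2.91) = +3.85 V, n = 3.
Overall: NO₃⁻(aq) + 4 H⁺(aq) + 3 K(s) → NO(g) + 2 H₂O(l) + 3 K⁺(aq)
Q = P(NO)·[K⁺]^3 / ([NO₃⁻]·[H⁺]^4); log Q = -3.549.
E = E° − (0.0592/n) log Q = +3.85 − (0.0592/3)(-3.549) = +3.920 V.

+3.920 V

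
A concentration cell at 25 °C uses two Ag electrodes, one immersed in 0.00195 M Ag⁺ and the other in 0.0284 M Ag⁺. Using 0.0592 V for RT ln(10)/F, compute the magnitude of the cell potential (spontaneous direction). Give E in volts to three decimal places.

+0.069 V

For a concentration cell E°cell = 0. The 0.0284 M side is the cathode (reduction is favoured where [Ag⁺] is higher).
With n = 1, E = −(0.0592/1) log([Ag⁺]ₐₙ/[Ag⁺]꜀ₐₜ) = −(0.0592/1) log(0.00195/0.0284) = −(0.0592/1)(-1.163) = +0.069 V.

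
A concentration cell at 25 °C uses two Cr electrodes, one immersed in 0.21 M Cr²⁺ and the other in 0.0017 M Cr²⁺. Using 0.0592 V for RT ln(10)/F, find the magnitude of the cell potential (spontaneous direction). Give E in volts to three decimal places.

+0.062 V

For a concentration cell E°cell = 0. The 0.21 M side is the cathode (reduction is favoured where [Cr²⁺] is higher).
With n = 2, E = −(0.0592/2) log([Cr²⁺]ₐₙ/[Cr²⁺]꜀ₐₜ) = −(0.0592/2) log(0.0017/0.21) = −(0.0592/2)(-2.092) = +0.062 V.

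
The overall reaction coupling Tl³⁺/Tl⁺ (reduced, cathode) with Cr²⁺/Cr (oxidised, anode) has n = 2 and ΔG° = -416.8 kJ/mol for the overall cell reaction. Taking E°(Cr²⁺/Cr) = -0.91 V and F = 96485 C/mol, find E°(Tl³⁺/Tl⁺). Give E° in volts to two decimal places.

+1.25 V

E°cell = −ΔG°/(nF) = −(-416.8×10³)/((2)(96485)) = +2.160 V.
Since Tl³⁺/Tl⁺ is the cathode and Cr²⁺/Cr the anode, E°cell = E°(Tl³⁺/Tl⁺) − E°(Cr²⁺/Cr).
So E°(Tl³⁺/Tl⁺) = E°cell + E°(Cr²⁺/Cr) = +2.160 + (-0.91) = +1.25 V.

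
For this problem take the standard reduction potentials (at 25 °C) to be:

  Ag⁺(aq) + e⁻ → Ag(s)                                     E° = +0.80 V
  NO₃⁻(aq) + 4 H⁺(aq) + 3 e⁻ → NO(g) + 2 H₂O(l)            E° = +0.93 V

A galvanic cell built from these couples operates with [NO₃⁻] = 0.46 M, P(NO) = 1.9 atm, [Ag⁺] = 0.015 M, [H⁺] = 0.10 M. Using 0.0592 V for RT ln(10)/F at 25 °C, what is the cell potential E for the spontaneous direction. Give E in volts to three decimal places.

+0.147 V

NO₃⁻/NO is the cathode (higher E°), Ag⁺/Ag the anode: E°cell = +0.93 − (+0.80) = +0.13 V, n = 3.
Overall: NO₃⁻(aq) + 4 H⁺(aq) + 3 Ag(s) → NO(g) + 2 H₂O(l) + 3 Ag⁺(aq)
Q = P(NO)·[Ag⁺]^3 / ([NO₃⁻]·[H⁺]^4); log Q = -0.856.
E = E° − (0.0592/n) log Q = +0.13 − (0.0592/3)(-0.856) = +0.147 V.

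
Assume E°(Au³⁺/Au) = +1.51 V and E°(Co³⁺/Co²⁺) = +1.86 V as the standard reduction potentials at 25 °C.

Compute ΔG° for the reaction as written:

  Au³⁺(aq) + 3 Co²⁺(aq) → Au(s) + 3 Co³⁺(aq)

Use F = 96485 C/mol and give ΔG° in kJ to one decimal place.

As written, Au³⁺/Au is reduced (cathode) and Co³⁺/Co²⁺ is oxidised (anode), so E°cell = (+1.51) − (+1.86) = -0.35 V.
Balancing electrons gives n = 3.
ΔG° = −nFE° = −(3)(96485)(-0.35) = 101,309 J = +101.3 kJ.

+101.3 kJ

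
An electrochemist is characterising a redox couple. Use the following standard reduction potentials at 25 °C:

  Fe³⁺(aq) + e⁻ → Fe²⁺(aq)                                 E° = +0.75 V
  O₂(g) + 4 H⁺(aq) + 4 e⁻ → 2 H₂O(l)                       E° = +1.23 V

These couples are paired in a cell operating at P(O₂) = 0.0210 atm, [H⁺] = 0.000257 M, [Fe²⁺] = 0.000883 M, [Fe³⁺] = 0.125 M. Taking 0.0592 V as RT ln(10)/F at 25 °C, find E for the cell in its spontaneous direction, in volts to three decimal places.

+0.115 V

O₂/H₂O is the cathode (higher E°), Fe³⁺/Fe²⁺ the anode: E°cell = +1.23 − (+0.75) = +0.48 V, n = 4.
Overall: O₂(g) + 4 H⁺(aq) + 4 Fe²⁺(aq) → 2 H₂O(l) + 4 Fe³⁺(aq)
Q = [Fe³⁺]^4 / (P(O₂)·[H⁺]^4·[Fe²⁺]^4); log Q = 24.642.
E = E° − (0.0592/n) log Q = +0.48 − (0.0592/4)(24.642) = +0.115 V.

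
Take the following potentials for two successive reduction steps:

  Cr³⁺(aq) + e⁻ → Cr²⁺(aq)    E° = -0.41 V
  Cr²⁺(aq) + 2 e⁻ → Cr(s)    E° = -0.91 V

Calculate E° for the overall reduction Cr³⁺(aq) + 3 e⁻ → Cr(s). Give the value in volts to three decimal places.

Standard free energies of sequential steps add: ΔG°₃ = ΔG°₁ + ΔG°₂, so n₃E°₃ = n₁E°₁ + n₂E°₂.
E°₃ = (1×-0.41 + 2×-0.91) / 3 = (-2.230) / 3 = -0.743 V.

-0.743 V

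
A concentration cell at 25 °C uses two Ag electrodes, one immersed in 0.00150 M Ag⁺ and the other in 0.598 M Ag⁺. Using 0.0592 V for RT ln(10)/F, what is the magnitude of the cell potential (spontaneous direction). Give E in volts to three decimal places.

+0.154 V

For a concentration cell E°cell = 0. The 0.598 M side is the cathode (reduction is favoured where [Ag⁺] is higher).
With n = 1, E = −(0.0592/1) log([Ag⁺]ₐₙ/[Ag⁺]꜀ₐₜ) = −(0.0592/1) log(0.0015/0.598) = −(0.0592/1)(-2.601) = +0.154 V.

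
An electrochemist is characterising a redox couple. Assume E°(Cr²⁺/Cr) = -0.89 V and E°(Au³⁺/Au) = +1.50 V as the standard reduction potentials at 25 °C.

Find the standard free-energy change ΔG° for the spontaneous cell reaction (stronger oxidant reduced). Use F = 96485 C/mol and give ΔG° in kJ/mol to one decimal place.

Au³⁺/Au (E° = +1.50 V) is the cathode; Cr²⁺/Cr (E° = -0.89 V) is the anode, so E°cell = +2.39 V.
Balancing electrons gives n = 6 (lcm of 3 and 2).
ΔG° = −nFE° = −(6)(96485)(+2.39) = -1,383,595 J = -1383.6 kJ/mol.

-1383.6 kJ/mol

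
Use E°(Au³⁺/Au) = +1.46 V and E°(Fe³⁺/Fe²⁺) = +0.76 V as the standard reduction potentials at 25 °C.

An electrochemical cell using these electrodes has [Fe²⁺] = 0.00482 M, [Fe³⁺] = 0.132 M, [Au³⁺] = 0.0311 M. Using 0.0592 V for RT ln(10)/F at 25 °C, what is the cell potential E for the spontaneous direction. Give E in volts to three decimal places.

Au³⁺/Au is the cathode (higher E°), Fe³⁺/Fe²⁺ the anode: E°cell = +1.46 − (+0.76) = +0.70 V, n = 3.
Overall: Au³⁺(aq) + 3 Fe²⁺(aq) → Au(s) + 3 Fe³⁺(aq)
Q = [Fe³⁺]^3 / ([Au³⁺]·[Fe²⁺]^3); log Q = 5.820.
E = E° − (0.0592/n) log Q = +0.70 − (0.0592/3)(5.820) = +0.585 V.

+0.585 V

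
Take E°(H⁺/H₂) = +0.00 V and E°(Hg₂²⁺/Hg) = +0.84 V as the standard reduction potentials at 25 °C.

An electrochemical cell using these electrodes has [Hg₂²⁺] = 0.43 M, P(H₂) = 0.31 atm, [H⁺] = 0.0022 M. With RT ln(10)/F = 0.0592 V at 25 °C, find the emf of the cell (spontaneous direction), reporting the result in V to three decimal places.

+0.971 V

Hg₂²⁺/Hg is the cathode (higher E°), H⁺/H₂ the anode: E°cell = +0.84 − (+0.00) = +0.84 V, n = 2.
Overall: Hg₂²⁺(aq) + H₂(g) → 2 Hg(l) + 2 H⁺(aq)
Q = [H⁺]^2 / ([Hg₂²⁺]·P(H₂)); log Q = -4.440.
E = E° − (0.0592/n) log Q = +0.84 − (0.0592/2)(-4.440) = +0.971 V.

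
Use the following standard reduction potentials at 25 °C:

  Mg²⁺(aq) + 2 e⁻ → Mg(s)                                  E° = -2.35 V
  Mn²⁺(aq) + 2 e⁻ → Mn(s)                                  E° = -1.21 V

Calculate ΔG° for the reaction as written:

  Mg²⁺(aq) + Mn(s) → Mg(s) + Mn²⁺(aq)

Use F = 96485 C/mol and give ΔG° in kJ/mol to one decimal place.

+220.0 kJ/mol

As written, Mg²⁺/Mg is reduced (cathode) and Mn²⁺/Mn is oxidised (anode), so E°cell = (-2.35) − (-1.21) = -1.14 V.
Balancing electrons gives n = 2.
ΔG° = −nFE° = −(2)(96485)(-1.14) = 219,986 J = +220.0 kJ/mol.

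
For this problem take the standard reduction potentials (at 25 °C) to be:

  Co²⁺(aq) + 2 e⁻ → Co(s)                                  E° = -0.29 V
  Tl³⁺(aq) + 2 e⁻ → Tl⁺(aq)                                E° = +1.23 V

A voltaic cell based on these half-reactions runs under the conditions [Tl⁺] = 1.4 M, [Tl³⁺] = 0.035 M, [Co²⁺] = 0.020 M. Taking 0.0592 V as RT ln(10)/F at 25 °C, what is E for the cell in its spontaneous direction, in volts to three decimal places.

+1.523 V

Tl³⁺/Tl⁺ is the cathode (higher E°), Co²⁺/Co the anode: E°cell = +1.23 − (-0.29) = +1.52 V, n = 2.
Overall: Tl³⁺(aq) + Co(s) → Tl⁺(aq) + Co²⁺(aq)
Q = [Tl⁺]·[Co²⁺] / ([Tl³⁺]); log Q = -0.097.
E = E° − (0.0592/n) log Q = +1.52 − (0.0592/2)(-0.097) = +1.523 V.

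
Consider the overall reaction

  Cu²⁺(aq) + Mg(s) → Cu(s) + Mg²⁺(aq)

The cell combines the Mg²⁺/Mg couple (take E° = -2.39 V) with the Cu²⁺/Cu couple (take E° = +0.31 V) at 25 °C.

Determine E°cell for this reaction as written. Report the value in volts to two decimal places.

The Cu²⁺/Cu couple has the higher reduction potential, so it is the cathode; Mg²⁺/Mg is oxidised at the anode.
E°cell = E°(cathode) − E°(anode) = (+0.31) − (-2.39) = +2.70 V.
Since E°cell > 0, the reaction is spontaneous under standard conditions.

+2.70 V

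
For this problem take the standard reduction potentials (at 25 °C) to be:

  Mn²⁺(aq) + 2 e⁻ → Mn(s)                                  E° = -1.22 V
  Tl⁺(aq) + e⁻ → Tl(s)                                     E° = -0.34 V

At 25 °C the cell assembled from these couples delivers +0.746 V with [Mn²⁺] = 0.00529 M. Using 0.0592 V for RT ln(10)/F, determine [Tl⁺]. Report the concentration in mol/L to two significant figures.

0.00040 M

Tl⁺/Tl is the cathode, Mn²⁺/Mn the anode: E°cell = +0.88 V, n = 2.
Overall reaction: 2 Tl⁺(aq) + Mn(s) → 2 Tl(s) + Mn²⁺(aq); Q = [Mn²⁺]^1/[Tl⁺]^2.
From E = E° − (0.0592/n) log Q: log Q = (E° − E)·n/0.0592 = (+0.88 − (+0.746))·2/0.0592 = 4.5270.
So 2·log[Tl⁺] = 1·log(0.00529) − log Q = -2.2765 − (4.5270) = -6.8035; log[Tl⁺] = -6.8035 / 2 = -3.4017; [Tl⁺] = 10^(-3.4017) ≈ 0.00040 M.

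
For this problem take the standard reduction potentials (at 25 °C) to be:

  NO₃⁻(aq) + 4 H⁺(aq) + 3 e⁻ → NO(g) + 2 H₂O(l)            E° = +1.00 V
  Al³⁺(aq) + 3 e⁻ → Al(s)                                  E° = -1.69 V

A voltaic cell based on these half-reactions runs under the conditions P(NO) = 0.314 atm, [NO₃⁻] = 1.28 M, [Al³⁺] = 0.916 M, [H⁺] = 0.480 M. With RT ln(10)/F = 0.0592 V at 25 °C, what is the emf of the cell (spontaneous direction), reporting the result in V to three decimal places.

NO₃⁻/NO is the cathode (higher E°), Al³⁺/Al the anode: E°cell = +1.00 − (-1.69) = +2.69 V, n = 3.
Overall: NO₃⁻(aq) + 4 H⁺(aq) + Al(s) → NO(g) + 2 H₂O(l) + Al³⁺(aq)
Q = P(NO)·[Al³⁺] / ([NO₃⁻]·[H⁺]^4); log Q = 0.627.
E = E° − (0.0592/n) log Q = +2.69 − (0.0592/3)(0.627) = +2.678 V.

+2.678 V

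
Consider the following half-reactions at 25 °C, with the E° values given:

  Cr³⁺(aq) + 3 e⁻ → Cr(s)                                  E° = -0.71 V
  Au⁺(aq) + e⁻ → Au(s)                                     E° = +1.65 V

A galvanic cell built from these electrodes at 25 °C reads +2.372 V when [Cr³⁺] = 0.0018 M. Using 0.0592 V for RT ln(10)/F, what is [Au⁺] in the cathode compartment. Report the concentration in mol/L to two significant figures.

0.19 M

Au⁺/Au is the cathode, Cr³⁺/Cr the anode: E°cell = +2.36 V, n = 3.
Overall reaction: 3 Au⁺(aq) + Cr(s) → 3 Au(s) + Cr³⁺(aq); Q = [Cr³⁺]^1/[Au⁺]^3.
From E = E° − (0.0592/n) log Q: log Q = (E° − E)·n/0.0592 = (+2.36 − (+2.372))·3/0.0592 = -0.6081.
So 3·log[Au⁺] = 1·log(0.0018) − log Q = -2.7447 − (-0.6081) = -2.1366; log[Au⁺] = -2.1366 / 3 = -0.7122; [Au⁺] = 10^(-0.7122) ≈ 0.19 M.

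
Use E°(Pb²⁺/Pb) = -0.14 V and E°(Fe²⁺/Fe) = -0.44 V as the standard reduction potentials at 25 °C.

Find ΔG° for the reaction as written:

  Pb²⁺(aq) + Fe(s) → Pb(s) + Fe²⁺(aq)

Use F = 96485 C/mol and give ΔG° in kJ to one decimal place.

-57.9 kJ

As written, Pb²⁺/Pb is reduced (cathode) and Fe²⁺/Fe is oxidised (anode), so E°cell = (-0.14) − (-0.44) = +0.30 V.
Balancing electrons gives n = 2.
ΔG° = −nFE° = −(2)(96485)(+0.30) = -57,891 J = -57.9 kJ.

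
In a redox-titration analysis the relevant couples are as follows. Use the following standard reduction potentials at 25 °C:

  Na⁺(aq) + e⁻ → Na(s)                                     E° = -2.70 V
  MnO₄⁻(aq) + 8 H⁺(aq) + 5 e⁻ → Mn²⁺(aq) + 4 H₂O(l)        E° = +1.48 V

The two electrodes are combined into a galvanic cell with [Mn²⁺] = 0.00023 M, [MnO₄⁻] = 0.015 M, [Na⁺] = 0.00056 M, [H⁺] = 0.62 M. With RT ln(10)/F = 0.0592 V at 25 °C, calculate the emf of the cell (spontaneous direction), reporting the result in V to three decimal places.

MnO₄⁻/Mn²⁺ is the cathode (higher E°), Na⁺/Na the anode: E°cell = +1.48 − (-2.70) = +4.18 V, n = 5.
Overall: MnO₄⁻(aq) + 8 H⁺(aq) + 5 Na(s) → Mn²⁺(aq) + 4 H₂O(l) + 5 Na⁺(aq)
Q = [Mn²⁺]·[Na⁺]^5 / ([MnO₄⁻]·[H⁺]^8); log Q = -16.413.
E = E° − (0.0592/n) log Q = +4.18 − (0.0592/5)(-16.413) = +4.374 V.

+4.374 V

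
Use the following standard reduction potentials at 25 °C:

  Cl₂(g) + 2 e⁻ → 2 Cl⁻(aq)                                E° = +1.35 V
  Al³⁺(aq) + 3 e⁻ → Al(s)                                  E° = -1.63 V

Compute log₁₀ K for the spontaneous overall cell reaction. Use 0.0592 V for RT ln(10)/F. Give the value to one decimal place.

Cathode: Cl₂/Cl⁻; anode: Al³⁺/Al. E°cell = +2.98 V, n = 6.
log K = nE°cell / 0.0592 = (6)(+2.98) / 0.0592 = 302.0.

302.0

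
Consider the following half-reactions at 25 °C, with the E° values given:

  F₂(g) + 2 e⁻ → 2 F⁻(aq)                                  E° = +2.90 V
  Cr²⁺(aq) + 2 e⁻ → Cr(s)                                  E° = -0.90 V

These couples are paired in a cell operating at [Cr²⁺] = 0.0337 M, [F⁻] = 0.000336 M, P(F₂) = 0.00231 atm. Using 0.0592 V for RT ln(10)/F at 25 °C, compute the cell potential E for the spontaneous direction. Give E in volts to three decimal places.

+3.971 V

F₂/F⁻ is the cathode (higher E°), Cr²⁺/Cr the anode: E°cell = +2.90 − (-0.90) = +3.80 V, n = 2.
Overall: F₂(g) + Cr(s) → 2 F⁻(aq) + Cr²⁺(aq)
Q = [F⁻]^2·[Cr²⁺] / (P(F₂)); log Q = -5.783.
E = E° − (0.0592/n) log Q = +3.80 − (0.0592/2)(-5.783) = +3.971 V.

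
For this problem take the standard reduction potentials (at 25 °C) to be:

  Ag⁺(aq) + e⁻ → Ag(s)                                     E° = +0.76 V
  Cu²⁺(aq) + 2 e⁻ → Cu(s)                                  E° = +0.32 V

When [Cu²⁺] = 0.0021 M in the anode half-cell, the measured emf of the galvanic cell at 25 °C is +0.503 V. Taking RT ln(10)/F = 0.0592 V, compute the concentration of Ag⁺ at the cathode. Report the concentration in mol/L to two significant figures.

Ag⁺/Ag is the cathode, Cu²⁺/Cu the anode: E°cell = +0.44 V, n = 2.
Overall reaction: 2 Ag⁺(aq) + Cu(s) → 2 Ag(s) + Cu²⁺(aq); Q = [Cu²⁺]^1/[Ag⁺]^2.
From E = E° − (0.0592/n) log Q: log Q = (E° − E)·n/0.0592 = (+0.44 − (+0.503))·2/0.0592 = -2.1284.
So 2·log[Ag⁺] = 1·log(0.0021) − log Q = -2.6778 − (-2.1284) = -0.5494; log[Ag⁺] = -0.5494 / 2 = -0.2747; [Ag⁺] = 10^(-0.2747) ≈ 0.53 M.

0.53 M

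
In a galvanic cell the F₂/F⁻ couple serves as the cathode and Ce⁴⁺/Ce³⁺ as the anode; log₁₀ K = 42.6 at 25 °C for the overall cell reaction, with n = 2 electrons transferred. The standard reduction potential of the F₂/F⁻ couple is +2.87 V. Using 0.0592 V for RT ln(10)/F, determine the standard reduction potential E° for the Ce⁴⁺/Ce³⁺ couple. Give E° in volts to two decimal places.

+1.61 V

E°cell = (0.0592/n)·log K = (0.0592/2)(42.6) = +1.261 V.
Since F₂/F⁻ is the cathode and Ce⁴⁺/Ce³⁺ the anode, E°cell = E°(F₂/F⁻) − E°(Ce⁴⁺/Ce³⁺).
So E°(Ce⁴⁺/Ce³⁺) = E°(F₂/F⁻) − E°cell = (+2.87) − (+1.261) = +1.61 V.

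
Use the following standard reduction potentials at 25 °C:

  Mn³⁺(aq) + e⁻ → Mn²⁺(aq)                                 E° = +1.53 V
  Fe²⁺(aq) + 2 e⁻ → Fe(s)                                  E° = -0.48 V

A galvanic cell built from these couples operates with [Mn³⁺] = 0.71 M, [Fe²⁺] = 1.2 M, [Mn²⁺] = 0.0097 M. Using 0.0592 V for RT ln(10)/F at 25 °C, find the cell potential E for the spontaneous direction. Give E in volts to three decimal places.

+2.118 V

Mn³⁺/Mn²⁺ is the cathode (higher E°), Fe²⁺/Fe the anode: E°cell = +1.53 − (-0.48) = +2.01 V, n = 2.
Overall: 2 Mn³⁺(aq) + Fe(s) → 2 Mn²⁺(aq) + Fe²⁺(aq)
Q = [Mn²⁺]^2·[Fe²⁺] / ([Mn³⁺]^2); log Q = -3.650.
E = E° − (0.0592/n) log Q = +2.01 − (0.0592/2)(-3.650) = +2.118 V.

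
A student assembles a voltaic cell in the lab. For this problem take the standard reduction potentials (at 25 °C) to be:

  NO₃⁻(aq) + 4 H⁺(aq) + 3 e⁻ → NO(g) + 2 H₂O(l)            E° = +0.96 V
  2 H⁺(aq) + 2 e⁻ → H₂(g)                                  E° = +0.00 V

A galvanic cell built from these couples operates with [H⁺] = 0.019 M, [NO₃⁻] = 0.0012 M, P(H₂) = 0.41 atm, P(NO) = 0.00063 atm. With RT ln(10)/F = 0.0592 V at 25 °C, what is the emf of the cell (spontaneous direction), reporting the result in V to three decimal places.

NO₃⁻/NO is the cathode (higher E°), H⁺/H₂ the anode: E°cell = +0.96 − (+0.00) = +0.96 V, n = 6.
Overall: 2 NO₃⁻(aq) + 2 H⁺(aq) + 3 H₂(g) → 2 NO(g) + 4 H₂O(l)
Q = P(NO)^2 / ([NO₃⁻]^2·[H⁺]^2·P(H₂)^3); log Q = 4.044.
E = E° − (0.0592/n) log Q = +0.96 − (0.0592/6)(4.044) = +0.920 V.

+0.920 V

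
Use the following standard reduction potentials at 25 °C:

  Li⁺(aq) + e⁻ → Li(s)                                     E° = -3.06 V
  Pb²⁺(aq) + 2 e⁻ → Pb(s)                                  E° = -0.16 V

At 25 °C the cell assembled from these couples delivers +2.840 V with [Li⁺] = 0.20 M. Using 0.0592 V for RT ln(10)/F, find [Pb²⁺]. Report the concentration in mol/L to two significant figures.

Pb²⁺/Pb is the cathode, Li⁺/Li the anode: E°cell = +2.90 V, n = 2.
Overall reaction: Pb²⁺(aq) + 2 Li(s) → Pb(s) + 2 Li⁺(aq); Q = [Li⁺]^2/[Pb²⁺]^1.
From E = E° − (0.0592/n) log Q: log Q = (E° − E)·n/0.0592 = (+2.90 − (+2.840))·2/0.0592 = 2.0270.
So 1·log[Pb²⁺] = 2·log(0.2) − log Q = -1.3979 − (2.0270) = -3.4249; [Pb²⁺] = 10^(-3.4249) ≈ 0.00038 M.

0.00038 M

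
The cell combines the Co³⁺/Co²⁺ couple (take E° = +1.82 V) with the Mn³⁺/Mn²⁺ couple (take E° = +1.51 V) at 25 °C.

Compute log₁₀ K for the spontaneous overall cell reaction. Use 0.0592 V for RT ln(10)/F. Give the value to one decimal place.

Cathode: Co³⁺/Co²⁺; anode: Mn³⁺/Mn²⁺. E°cell = +0.31 V, n = 1.
log K = nE°cell / 0.0592 = (1)(+0.31) / 0.0592 = 5.2.

5.2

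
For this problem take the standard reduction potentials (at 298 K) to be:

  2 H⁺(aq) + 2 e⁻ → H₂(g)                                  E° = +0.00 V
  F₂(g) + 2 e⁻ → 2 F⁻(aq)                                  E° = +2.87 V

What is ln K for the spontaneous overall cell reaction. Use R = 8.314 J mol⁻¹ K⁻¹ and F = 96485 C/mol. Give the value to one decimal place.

Cathode: F₂/F⁻; anode: H⁺/H₂. E°cell = (+2.87) − (+0.00) = +2.87 V, with n = 2.
ΔG° = −nFE° = −RT ln K, so ln K = nFE°/(RT) = (2)(96485)(+2.87) / ((8.314)(298)) = 223.535.

223.5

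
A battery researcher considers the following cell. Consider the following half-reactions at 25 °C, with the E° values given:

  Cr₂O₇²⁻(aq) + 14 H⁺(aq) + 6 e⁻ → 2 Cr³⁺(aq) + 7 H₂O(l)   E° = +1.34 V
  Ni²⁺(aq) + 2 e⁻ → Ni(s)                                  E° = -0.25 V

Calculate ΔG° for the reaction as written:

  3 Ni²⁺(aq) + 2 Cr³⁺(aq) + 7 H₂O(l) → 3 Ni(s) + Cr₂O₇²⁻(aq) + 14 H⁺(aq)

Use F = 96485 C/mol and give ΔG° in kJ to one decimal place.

As written, Ni²⁺/Ni is reduced (cathode) and Cr₂O₇²⁻/Cr³⁺ is oxidised (anode), so E°cell = (-0.25) − (+1.34) = -1.59 V.
Balancing electrons gives n = 6.
ΔG° = −nFE° = −(6)(96485)(-1.59) = 920,467 J = +920.5 kJ.

+920.5 kJ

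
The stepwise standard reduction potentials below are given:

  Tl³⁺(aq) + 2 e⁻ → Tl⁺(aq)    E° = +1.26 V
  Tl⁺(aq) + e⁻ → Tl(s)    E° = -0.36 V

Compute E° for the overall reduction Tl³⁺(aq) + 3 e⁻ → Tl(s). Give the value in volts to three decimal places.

+0.720 V

Adding the free-energy changes (−nFE°) of the two steps gives −n₃FE°₃ = −n₁FE°₁ − n₂FE°₂.
E°₃ = (2×+1.26 + 1×-0.36) / 3 = (+2.160) / 3 = +0.720 V.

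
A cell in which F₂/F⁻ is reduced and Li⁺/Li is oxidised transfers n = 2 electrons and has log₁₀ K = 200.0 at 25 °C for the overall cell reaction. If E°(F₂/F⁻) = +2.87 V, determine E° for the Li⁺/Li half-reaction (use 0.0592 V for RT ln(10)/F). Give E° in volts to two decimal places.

-3.05 V

E°cell = (0.0592/n)·log K = (0.0592/2)(200.0) = +5.920 V.
Since F₂/F⁻ is the cathode and Li⁺/Li the anode, E°cell = E°(F₂/F⁻) − E°(Li⁺/Li).
So E°(Li⁺/Li) = E°(F₂/F⁻) − E°cell = (+2.87) − (+5.920) = -3.05 V.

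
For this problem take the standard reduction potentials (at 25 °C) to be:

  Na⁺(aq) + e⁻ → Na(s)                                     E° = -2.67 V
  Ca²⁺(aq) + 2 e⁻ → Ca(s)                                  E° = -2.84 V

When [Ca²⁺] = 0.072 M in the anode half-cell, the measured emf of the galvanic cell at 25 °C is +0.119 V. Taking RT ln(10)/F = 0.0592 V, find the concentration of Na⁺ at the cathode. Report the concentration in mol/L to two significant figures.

Na⁺/Na is the cathode, Ca²⁺/Ca the anode: E°cell = +0.17 V, n = 2.
Overall reaction: 2 Na⁺(aq) + Ca(s) → 2 Na(s) + Ca²⁺(aq); Q = [Ca²⁺]^1/[Na⁺]^2.
From E = E° − (0.0592/n) log Q: log Q = (E° − E)·n/0.0592 = (+0.17 − (+0.119))·2/0.0592 = 1.7230.
So 2·log[Na⁺] = 1·log(0.072) − log Q = -1.1427 − (1.7230) = -2.8657; log[Na⁺] = -2.8657 / 2 = -1.4328; [Na⁺] = 10^(-1.4328) ≈ 0.037 M.

0.037 M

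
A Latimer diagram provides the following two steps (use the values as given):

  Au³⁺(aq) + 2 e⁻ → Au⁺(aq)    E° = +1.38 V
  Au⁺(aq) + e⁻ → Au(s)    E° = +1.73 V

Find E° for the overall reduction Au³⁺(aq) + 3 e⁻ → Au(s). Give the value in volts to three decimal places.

+1.497 V

Since ΔG° = −nFE° is additive over sequential reductions, n₃E°₃ = n₁E°₁ + n₂E°₂.
E°₃ = (2×+1.38 + 1×+1.73) / 3 = (+4.490) / 3 = +1.497 V.
Simply averaging or adding the two E° values would be wrong; the electron-weighted sum is required.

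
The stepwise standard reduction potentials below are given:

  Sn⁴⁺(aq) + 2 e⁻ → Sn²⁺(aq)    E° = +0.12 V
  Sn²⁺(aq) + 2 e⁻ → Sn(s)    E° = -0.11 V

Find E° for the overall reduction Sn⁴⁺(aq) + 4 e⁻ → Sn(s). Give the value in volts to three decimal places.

Since ΔG° = −nFE° is additive over sequential reductions, n₃E°₃ = n₁E°₁ + n₂E°₂.
E°₃ = (2×+0.12 + 2×-0.11) / 4 = (+0.020) / 4 = +0.005 V.

+0.005 V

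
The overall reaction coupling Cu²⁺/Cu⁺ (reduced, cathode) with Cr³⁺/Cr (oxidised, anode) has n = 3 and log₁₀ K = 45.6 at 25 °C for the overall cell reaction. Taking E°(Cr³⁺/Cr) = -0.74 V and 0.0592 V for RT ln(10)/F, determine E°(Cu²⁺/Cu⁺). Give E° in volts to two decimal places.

+0.16 V

E°cell = (0.0592/n)·log K = (0.0592/3)(45.6) = +0.900 V.
Since Cu²⁺/Cu⁺ is the cathode and Cr³⁺/Cr the anode, E°cell = E°(Cu²⁺/Cu⁺) − E°(Cr³⁺/Cr).
So E°(Cu²⁺/Cu⁺) = E°cell + E°(Cr³⁺/Cr) = +0.900 + (-0.74) = +0.16 V.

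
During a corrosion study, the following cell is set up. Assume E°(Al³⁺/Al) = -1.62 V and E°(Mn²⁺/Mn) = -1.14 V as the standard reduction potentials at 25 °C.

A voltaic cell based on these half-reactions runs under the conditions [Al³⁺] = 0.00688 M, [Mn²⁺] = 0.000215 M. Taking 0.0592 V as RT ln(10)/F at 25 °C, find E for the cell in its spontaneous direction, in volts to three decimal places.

Mn²⁺/Mn is the cathode (higher E°), Al³⁺/Al the anode: E°cell = -1.14 − (-1.62) = +0.48 V, n = 6.
Overall: 3 Mn²⁺(aq) + 2 Al(s) → 3 Mn(s) + 2 Al³⁺(aq)
Q = [Al³⁺]^2 / ([Mn²⁺]^3); log Q = 6.678.
E = E° − (0.0592/n) log Q = +0.48 − (0.0592/6)(6.678) = +0.414 V.

+0.414 V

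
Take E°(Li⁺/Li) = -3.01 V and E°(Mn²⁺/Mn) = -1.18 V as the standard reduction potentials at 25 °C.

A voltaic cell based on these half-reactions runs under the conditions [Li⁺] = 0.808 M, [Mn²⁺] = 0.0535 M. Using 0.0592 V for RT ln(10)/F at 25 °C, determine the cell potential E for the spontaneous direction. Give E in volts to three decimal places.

+1.798 V

Mn²⁺/Mn is the cathode (higher E°), Li⁺/Li the anode: E°cell = -1.18 − (-3.01) = +1.83 V, n = 2.
Overall: Mn²⁺(aq) + 2 Li(s) → Mn(s) + 2 Li⁺(aq)
Q = [Li⁺]^2 / ([Mn²⁺]); log Q = 1.086.
E = E° − (0.0592/n) log Q = +1.83 − (0.0592/2)(1.086) = +1.798 V.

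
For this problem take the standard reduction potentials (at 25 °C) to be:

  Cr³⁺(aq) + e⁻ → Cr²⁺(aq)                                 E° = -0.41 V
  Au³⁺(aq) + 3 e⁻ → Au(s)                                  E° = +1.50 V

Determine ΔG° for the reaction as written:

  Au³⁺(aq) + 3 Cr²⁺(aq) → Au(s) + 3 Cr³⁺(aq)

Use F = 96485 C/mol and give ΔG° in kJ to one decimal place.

As written, Au³⁺/Au is reduced (cathode) and Cr³⁺/Cr²⁺ is oxidised (anode), so E°cell = (+1.50) − (-0.41) = +1.91 V.
Balancing electrons gives n = 3.
ΔG° = −nFE° = −(3)(96485)(+1.91) = -552,859 J = -552.9 kJ.

-552.9 kJ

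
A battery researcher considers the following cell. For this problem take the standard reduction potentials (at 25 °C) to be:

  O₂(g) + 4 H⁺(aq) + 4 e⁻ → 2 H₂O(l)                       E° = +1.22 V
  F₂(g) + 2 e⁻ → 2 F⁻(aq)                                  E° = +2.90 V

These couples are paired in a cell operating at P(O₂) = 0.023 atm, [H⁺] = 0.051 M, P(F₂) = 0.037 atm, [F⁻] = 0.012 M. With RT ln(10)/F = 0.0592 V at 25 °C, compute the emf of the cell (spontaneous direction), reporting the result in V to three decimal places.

F₂/F⁻ is the cathode (higher E°), O₂/H₂O the anode: E°cell = +2.90 − (+1.22) = +1.68 V, n = 4.
Overall: 2 F₂(g) + 2 H₂O(l) → 4 F⁻(aq) + O₂(g) + 4 H⁺(aq)
Q = [F⁻]^4·P(O₂)·[H⁺]^4 / (P(F₂)^2); log Q = -11.628.
E = E° − (0.0592/n) log Q = +1.68 − (0.0592/4)(-11.628) = +1.852 V.

+1.852 V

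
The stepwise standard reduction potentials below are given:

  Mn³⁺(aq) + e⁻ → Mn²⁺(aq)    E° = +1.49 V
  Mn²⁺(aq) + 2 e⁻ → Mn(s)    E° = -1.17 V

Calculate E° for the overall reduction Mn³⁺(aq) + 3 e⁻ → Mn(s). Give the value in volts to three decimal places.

Since ΔG° = −nFE° is additive over sequential reductions, n₃E°₃ = n₁E°₁ + n₂E°₂.
E°₃ = (1×+1.49 + 2×-1.17) / 3 = (-0.850) / 3 = -0.283 V.

-0.283 V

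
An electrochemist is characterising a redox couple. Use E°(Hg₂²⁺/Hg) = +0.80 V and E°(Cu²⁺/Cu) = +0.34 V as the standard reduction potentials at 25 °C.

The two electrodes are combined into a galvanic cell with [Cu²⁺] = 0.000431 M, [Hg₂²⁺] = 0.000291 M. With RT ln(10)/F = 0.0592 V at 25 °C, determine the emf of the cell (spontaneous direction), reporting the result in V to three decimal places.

+0.455 V

Hg₂²⁺/Hg is the cathode (higher E°), Cu²⁺/Cu the anode: E°cell = +0.80 − (+0.34) = +0.46 V, n = 2.
Overall: Hg₂²⁺(aq) + Cu(s) → 2 Hg(l) + Cu²⁺(aq)
Q = [Cu²⁺] / ([Hg₂²⁺]); log Q = 0.171.
E = E° − (0.0592/n) log Q = +0.46 − (0.0592/2)(0.171) = +0.455 V.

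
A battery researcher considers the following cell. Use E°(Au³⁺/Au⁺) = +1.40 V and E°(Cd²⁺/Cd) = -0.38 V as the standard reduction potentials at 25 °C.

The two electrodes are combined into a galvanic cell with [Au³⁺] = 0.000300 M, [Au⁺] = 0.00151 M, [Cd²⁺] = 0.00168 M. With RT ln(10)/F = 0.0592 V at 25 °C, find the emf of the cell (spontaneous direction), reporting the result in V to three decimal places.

Au³⁺/Au⁺ is the cathode (higher E°), Cd²⁺/Cd the anode: E°cell = +1.40 − (-0.38) = +1.78 V, n = 2.
Overall: Au³⁺(aq) + Cd(s) → Au⁺(aq) + Cd²⁺(aq)
Q = [Au⁺]·[Cd²⁺] / ([Au³⁺]); log Q = -2.073.
E = E° − (0.0592/n) log Q = +1.78 − (0.0592/2)(-2.073) = +1.841 V.

+1.841 V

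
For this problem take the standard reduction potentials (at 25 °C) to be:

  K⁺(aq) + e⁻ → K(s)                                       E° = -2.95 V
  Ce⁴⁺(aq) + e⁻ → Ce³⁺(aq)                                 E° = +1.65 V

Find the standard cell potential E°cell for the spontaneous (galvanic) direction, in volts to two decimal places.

The Ce⁴⁺/Ce³⁺ couple has the higher reduction potential, so it is the cathode; K⁺/K is oxidised at the anode.
E°cell = E°(cathode) − E°(anode) = (+1.65) − (-2.95) = +4.60 V.

+4.60 V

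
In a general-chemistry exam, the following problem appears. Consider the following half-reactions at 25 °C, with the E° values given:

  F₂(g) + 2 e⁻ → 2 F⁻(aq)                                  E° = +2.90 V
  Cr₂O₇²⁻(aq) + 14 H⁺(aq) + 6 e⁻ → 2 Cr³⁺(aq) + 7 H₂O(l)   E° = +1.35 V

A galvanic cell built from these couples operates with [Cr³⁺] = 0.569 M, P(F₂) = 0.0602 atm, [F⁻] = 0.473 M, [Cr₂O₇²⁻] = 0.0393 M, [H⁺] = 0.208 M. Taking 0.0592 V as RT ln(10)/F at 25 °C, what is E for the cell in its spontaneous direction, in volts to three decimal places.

F₂/F⁻ is the cathode (higher E°), Cr₂O₇²⁻/Cr³⁺ the anode: E°cell = +2.90 − (+1.35) = +1.55 V, n = 6.
Overall: 3 F₂(g) + 2 Cr³⁺(aq) + 7 H₂O(l) → 6 F⁻(aq) + Cr₂O₇²⁻(aq) + 14 H⁺(aq)
Q = [F⁻]^6·[Cr₂O₇²⁻]·[H⁺]^14 / (P(F₂)^3·[Cr³⁺]^2); log Q = -8.753.
E = E° − (0.0592/n) log Q = +1.55 − (0.0592/6)(-8.753) = +1.636 V.

+1.636 V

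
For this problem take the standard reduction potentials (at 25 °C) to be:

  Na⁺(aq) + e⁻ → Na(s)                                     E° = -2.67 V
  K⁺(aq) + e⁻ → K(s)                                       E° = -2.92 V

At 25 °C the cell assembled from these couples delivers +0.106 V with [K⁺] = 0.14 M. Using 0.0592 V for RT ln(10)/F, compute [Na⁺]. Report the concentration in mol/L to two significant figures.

0.00052 M

Na⁺/Na is the cathode, K⁺/K the anode: E°cell = +0.25 V, n = 1.
Overall reaction: Na⁺(aq) + K(s) → Na(s) + K⁺(aq); Q = [K⁺]^1/[Na⁺]^1.
From E = E° − (0.0592/n) log Q: log Q = (E° − E)·n/0.0592 = (+0.25 − (+0.106))·1/0.0592 = 2.4324.
So 1·log[Na⁺] = 1·log(0.14) − log Q = -0.8539 − (2.4324) = -3.2863; [Na⁺] = 10^(-3.2863) ≈ 0.00052 M.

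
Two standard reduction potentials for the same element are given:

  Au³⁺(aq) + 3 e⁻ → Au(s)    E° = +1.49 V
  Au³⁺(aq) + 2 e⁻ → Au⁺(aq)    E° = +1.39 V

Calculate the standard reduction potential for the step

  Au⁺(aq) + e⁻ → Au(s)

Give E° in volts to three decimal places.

+1.690 V

Sequential free energies add, so n₃E°₃ = n₁E°₁ + n₂E°₂.
With n₃ = 3, and the known step contributing 2×(+1.39) V, the unknown satisfies 1·E° = 3×(+1.49) − 2×(+1.39) = +1.690.
E° = +1.690 / 1 = +1.690 V.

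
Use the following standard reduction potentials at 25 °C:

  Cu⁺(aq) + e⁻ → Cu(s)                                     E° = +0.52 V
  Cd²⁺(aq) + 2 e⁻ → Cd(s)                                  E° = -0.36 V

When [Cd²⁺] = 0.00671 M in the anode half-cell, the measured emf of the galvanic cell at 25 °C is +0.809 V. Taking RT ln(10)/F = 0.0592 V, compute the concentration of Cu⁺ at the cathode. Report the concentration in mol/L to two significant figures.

Cu⁺/Cu is the cathode, Cd²⁺/Cd the anode: E°cell = +0.88 V, n = 2.
Overall reaction: 2 Cu⁺(aq) + Cd(s) → 2 Cu(s) + Cd²⁺(aq); Q = [Cd²⁺]^1/[Cu⁺]^2.
From E = E° − (0.0592/n) log Q: log Q = (E° − E)·n/0.0592 = (+0.88 − (+0.809))·2/0.0592 = 2.3986.
So 2·log[Cu⁺] = 1·log(0.00671) − log Q = -2.1733 − (2.3986) = -4.5719; log[Cu⁺] = -4.5719 / 2 = -2.2860; [Cu⁺] = 10^(-2.2860) ≈ 0.0052 M.

0.0052 M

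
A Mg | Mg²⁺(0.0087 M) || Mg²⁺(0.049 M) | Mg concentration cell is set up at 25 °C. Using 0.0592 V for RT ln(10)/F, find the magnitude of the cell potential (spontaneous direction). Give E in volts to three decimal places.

+0.022 V

For a concentration cell E°cell = 0. The 0.049 M side is the cathode (reduction is favoured where [Mg²⁺] is higher).
With n = 2, E = −(0.0592/2) log([Mg²⁺]ₐₙ/[Mg²⁺]꜀ₐₜ) = −(0.0592/2) log(0.0087/0.049) = −(0.0592/2)(-0.751) = +0.022 V.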